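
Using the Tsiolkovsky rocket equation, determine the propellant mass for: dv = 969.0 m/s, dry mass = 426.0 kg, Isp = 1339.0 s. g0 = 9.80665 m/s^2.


ve = Isp * g0 = 1339.0 * 9.80665 = 13131.104350 m/s
mass ratio = exp(dv/ve) = exp(969.0/13131.104350) = 1.07658528
m_prop = m_dry * (mr - 1) = 426.0 * (1.07658528 - 1)
m_prop = 32.6253 kg

32.6253 kg


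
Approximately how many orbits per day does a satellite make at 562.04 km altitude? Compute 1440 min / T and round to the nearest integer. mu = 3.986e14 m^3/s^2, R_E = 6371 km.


r = 6.93304e+06 m
T = 2*pi*sqrt(r^3/mu) = 5745.0893 s = 95.7515 min
revs/day = 1440 / 95.7515 = 15.0389
Rounded: 15 revolutions per day

15 revolutions per day


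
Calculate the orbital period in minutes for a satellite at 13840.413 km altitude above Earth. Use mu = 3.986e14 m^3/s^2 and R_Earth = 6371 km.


r = 20211.4130 km = 2.0211413e+07 m
T = 2*pi*sqrt(r^3/mu) = 2*pi*sqrt(8.2563868e+21 / 3.986e14)
T = 28596.0624 s = 476.6010 min

476.6010 minutes


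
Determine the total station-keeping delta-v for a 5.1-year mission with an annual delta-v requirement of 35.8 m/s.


dV = rate * years = 35.8 * 5.1
dV = 182.5800 m/s

182.5800 m/s


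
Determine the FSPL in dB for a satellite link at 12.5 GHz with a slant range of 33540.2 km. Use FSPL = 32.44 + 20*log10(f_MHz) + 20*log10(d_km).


f = 12.5 GHz = 12500.0000 MHz
d = 33540.2 km
FSPL = 32.44 + 20*log10(12500.0000) + 20*log10(33540.2)
FSPL = 32.44 + 81.9382 + 90.5113
FSPL = 204.8895 dB

204.8895 dB


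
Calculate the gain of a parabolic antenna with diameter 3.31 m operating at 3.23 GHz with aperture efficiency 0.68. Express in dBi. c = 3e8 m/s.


lambda = c/f = 3e8 / 3.23e+09 = 0.09287926 m
G = eta*(pi*D/lambda)^2 = 0.68*(pi*3.31/0.09287926)^2
G = 8523.6809 (linear)
G = 10*log10(8523.6809) = 39.3063 dBi

39.3063 dBi


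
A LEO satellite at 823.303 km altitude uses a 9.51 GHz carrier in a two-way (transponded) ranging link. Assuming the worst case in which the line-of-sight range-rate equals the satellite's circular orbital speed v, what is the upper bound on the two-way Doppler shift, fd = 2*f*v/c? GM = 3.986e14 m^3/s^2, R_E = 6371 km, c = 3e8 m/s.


r = 7.194303e+06 m
v = sqrt(mu/r) = 7443.4502 m/s (worst-case radial velocity)
f = 9.51 GHz = 9.51e+09 Hz
fd = 2*f*v/c = 2*9.51e+09*7443.4502/3.0e+08
fd = 471914.7401 Hz

471914.7401 Hz


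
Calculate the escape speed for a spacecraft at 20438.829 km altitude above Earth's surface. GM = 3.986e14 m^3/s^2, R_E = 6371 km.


r = 6371.0 + 20438.829 = 26809.8290 km = 2.6809829e+07 m
v_esc = sqrt(2*mu/r) = sqrt(2*3.986e14 / 2.6809829e+07)
v_esc = 5453.0141 m/s = 5.4530 km/s

5.4530 km/s


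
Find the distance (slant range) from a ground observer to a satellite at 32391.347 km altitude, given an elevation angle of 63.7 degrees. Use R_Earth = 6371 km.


h = 32391.347 km, el = 63.7 deg
d = -R_E*sin(el) + sqrt((R_E*sin(el))^2 + 2*R_E*h + h^2)
d = -6371.0000*sin(1.1118) + sqrt((6371.0000*0.8964864)^2 + 2*6371.0000*32391.347 + 32391.347^2)
d = 32947.9121 km

32947.9121 km


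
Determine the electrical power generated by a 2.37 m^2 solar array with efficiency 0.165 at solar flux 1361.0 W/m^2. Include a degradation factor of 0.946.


P = area * eta * S * degradation
P = 2.37 * 0.165 * 1361.0 * 0.946
P = 503.4792 W

503.4792 W


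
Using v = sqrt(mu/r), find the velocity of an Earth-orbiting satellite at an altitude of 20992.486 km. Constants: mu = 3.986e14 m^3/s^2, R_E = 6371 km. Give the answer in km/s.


r = R_E + alt = 6371.0 + 20992.486 = 27363.4860 km = 2.7363486e+07 m
v = sqrt(mu/r) = sqrt(3.986e14 / 2.7363486e+07) = 3816.6553 m/s = 3.8167 km/s

3.8167 km/s


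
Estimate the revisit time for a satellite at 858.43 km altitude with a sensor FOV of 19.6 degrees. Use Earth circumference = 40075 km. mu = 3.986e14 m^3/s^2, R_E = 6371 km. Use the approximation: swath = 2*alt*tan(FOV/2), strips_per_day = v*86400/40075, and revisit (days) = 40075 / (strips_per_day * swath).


swath = 2*858.43*tan(0.1710423) = 296.5532 km
v = sqrt(mu/r) = 7425.3447 m/s = 7.4253 km/s
strips/day = v*86400/40075 = 7.4253*86400/40075 = 16.0087
coverage/day = strips * swath = 16.0087 * 296.5532 = 4747.4398 km
revisit = 40075 / 4747.4398 = 8.4414 days

8.4414 days


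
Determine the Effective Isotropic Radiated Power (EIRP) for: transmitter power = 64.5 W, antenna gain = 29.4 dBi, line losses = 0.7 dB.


Pt = 64.5 W = 18.0956 dBW
EIRP = Pt_dBW + Gt - losses = 18.0956 + 29.4 - 0.7 = 46.7956 dBW

46.7956 dBW


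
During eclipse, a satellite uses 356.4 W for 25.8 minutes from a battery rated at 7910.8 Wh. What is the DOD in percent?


E_used = P * t / 60 = 356.4 * 25.8 / 60 = 153.2520 Wh
DOD = E_used / E_total * 100 = 153.2520 / 7910.8 * 100
DOD = 1.9373 %

1.9373 %


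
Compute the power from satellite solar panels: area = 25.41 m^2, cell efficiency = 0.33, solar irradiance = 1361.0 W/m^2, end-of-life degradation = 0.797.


P = area * eta * S * degradation
P = 25.41 * 0.33 * 1361.0 * 0.797
P = 9095.6775 W

9095.6775 W


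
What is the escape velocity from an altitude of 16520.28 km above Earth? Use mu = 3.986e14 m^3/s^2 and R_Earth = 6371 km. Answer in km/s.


r = 6371.0 + 16520.28 = 22891.2800 km = 2.289128e+07 m
v_esc = sqrt(2*mu/r) = sqrt(2*3.986e14 / 2.289128e+07)
v_esc = 5901.3124 m/s = 5.9013 km/s

5.9013 km/s


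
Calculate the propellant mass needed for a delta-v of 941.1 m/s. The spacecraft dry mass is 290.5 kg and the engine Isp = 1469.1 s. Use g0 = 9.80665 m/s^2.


ve = Isp * g0 = 1469.1 * 9.80665 = 14406.949515 m/s
mass ratio = exp(dv/ve) = exp(941.1/14406.949515) = 1.06750339
m_prop = m_dry * (mr - 1) = 290.5 * (1.06750339 - 1)
m_prop = 19.6097 kg

19.6097 kg


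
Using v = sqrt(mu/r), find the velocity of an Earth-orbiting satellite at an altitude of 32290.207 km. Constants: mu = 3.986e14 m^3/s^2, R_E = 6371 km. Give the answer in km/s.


r = R_E + alt = 6371.0 + 32290.207 = 38661.2070 km = 3.8661207e+07 m
v = sqrt(mu/r) = sqrt(3.986e14 / 3.8661207e+07) = 3210.9308 m/s = 3.2109 km/s

3.2109 km/s


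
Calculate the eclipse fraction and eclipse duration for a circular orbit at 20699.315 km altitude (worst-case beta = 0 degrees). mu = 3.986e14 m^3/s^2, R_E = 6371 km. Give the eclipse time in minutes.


r = 27070.3150 km
T = 738.7542 min
Eclipse fraction = arcsin(R_E/r)/pi = arcsin(6371.0000/27070.3150)/pi
= arcsin(0.2353501)/pi = 0.07562366
Eclipse duration = 0.07562366 * 738.7542 = 55.8673 min

55.8673 minutes


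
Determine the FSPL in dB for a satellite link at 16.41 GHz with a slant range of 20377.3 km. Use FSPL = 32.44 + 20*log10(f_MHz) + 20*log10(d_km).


f = 16.41 GHz = 16410.0000 MHz
d = 20377.3 km
FSPL = 32.44 + 20*log10(16410.0000) + 20*log10(20377.3)
FSPL = 32.44 + 84.3022 + 86.1829
FSPL = 202.9251 dB

202.9251 dB


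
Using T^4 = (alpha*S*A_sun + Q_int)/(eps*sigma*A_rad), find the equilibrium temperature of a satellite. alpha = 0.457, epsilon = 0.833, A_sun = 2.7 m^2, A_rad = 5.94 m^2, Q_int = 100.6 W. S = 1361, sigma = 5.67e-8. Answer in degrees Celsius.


Numerator = alpha*S*A_sun + Q_int = 0.457*1361*2.7 + 100.6 = 1779.9379 W
Denominator = eps*sigma*A_rad = 0.833*5.67e-8*5.94 = 2.8055273e-07 W/K^4
T^4 = 6.3443969e+09 K^4
T = 282.2264 K = 9.0764 C

9.0764 degrees Celsius


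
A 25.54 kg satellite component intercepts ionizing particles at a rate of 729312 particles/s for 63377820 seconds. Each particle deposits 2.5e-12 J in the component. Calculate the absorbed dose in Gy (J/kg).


Total energy deposited = rate * time * E_per
  = 729312 * 63377820 * 2.5e-12 = 115.5555 J
Dose = E_total / mass = 115.5555 / 25.54
Dose = 4.5245 Gy

4.5245 Gy


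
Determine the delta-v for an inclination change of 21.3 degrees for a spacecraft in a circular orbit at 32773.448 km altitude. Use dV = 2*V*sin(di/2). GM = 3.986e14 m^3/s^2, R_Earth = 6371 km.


r = 39144.4480 km = 3.9144448e+07 m
V = sqrt(mu/r) = 3191.0496 m/s
di = 21.3 deg = 0.3717551 rad
dV = 2*V*sin(di/2) = 2*3191.0496*sin(0.1858776)
dV = 1179.4697 m/s = 1.1795 km/s

1.1795 km/s


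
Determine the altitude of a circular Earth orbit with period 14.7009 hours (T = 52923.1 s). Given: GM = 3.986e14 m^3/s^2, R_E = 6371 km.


T = 52923.1 s
r = (mu*T^2/(4*pi^2))^(1/3) = (3.986e14 * 52923.1^2 / (4*pi^2))^(1/3)
r = 3.046651e+07 m = 30466.5096 km
alt = r - R_E = 30466.5096 - 6371 = 24095.5096 km

24095.5096 km


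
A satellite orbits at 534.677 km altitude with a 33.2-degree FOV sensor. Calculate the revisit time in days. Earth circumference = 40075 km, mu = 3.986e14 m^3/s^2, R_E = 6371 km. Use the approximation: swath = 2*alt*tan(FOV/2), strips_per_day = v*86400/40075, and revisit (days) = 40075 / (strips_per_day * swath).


swath = 2*534.677*tan(0.2897247) = 318.7883 km
v = sqrt(mu/r) = 7597.4092 m/s = 7.5974 km/s
strips/day = v*86400/40075 = 7.5974*86400/40075 = 16.3797
coverage/day = strips * swath = 16.3797 * 318.7883 = 5221.6537 km
revisit = 40075 / 5221.6537 = 7.6748 days

7.6748 days


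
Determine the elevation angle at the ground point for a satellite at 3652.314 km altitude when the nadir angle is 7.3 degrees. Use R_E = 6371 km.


r = R_E + alt = 10023.3140 km
Law of sines in the satellite / Earth-center / ground-point triangle:
  sin(nadir)/R_E = sin(90 + el)/r  =>  cos(el) = (r/R_E)*sin(nadir)
cos(el) = (10023.3140 / 6371.0000) * sin(7.3 deg) = 0.1999072
el = arccos(0.1999072) = 78.4685 deg
(Earth-central angle = 90 - nadir - el = 4.2315 deg)

78.4685 degrees


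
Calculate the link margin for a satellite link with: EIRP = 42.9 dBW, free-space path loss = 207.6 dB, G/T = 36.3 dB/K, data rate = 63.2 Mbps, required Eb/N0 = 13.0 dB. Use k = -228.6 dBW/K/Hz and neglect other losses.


C/N0 = EIRP - FSPL + G/T - k = 42.9 - 207.6 + 36.3 - (-228.6)
C/N0 = 100.2000 dB-Hz
R_b = 63.2 Mbps = 6.32e+07 bps -> 10*log10(R_b) = 78.0072 dB-Hz
Eb/N0 = C/N0 - 10*log10(R_b) = 100.2000 - 78.0072 = 22.1928 dB
Margin = Eb/N0 - Eb/N0_req = 22.1928 - 13.0 = 9.1928 dB (link closes)

9.1928 dB


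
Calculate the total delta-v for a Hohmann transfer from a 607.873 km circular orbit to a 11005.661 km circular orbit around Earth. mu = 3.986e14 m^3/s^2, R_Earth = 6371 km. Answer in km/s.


r1 = 6978.8730 km = 6.978873e+06 m
r2 = 17376.6610 km = 1.7376661e+07 m
dv1 = sqrt(mu/r1)*(sqrt(2*r2/(r1+r2)) - 1) = 1470.2004 m/s
dv2 = sqrt(mu/r2)*(1 - sqrt(2*r1/(r1+r2))) = 1163.7279 m/s
total dv = |dv1| + |dv2| = 1470.2004 + 1163.7279 = 2633.9283 m/s = 2.6339 km/s

2.6339 km/s


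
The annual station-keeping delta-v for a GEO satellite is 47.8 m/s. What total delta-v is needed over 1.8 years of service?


dV = rate * years = 47.8 * 1.8
dV = 86.0400 m/s

86.0400 m/s


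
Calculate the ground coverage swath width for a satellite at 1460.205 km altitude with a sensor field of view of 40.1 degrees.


FOV = 40.1 deg = 0.699877 rad
swath = 2 * alt * tan(FOV/2) = 2 * 1460.205 * tan(0.3499385)
swath = 2 * 1460.205 * 0.3649588
swath = 1065.8294 km

1065.8294 km


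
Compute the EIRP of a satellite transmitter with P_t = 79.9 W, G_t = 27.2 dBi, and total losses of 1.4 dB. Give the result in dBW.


Pt = 79.9 W = 19.0255 dBW
EIRP = Pt_dBW + Gt - losses = 19.0255 + 27.2 - 1.4 = 44.8255 dBW

44.8255 dBW


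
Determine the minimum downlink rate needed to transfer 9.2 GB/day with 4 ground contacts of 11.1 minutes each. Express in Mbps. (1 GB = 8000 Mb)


total contact time = 4 * 11.1 * 60 = 2664.0000 s
data = 9.2 GB = 73600.0000 Mb
rate = 73600.0000 / 2664.0000 = 27.6276 Mbps

27.6276 Mbps


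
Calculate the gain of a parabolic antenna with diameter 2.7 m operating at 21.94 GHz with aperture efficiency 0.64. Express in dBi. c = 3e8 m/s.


lambda = c/f = 3e8 / 2.194e+10 = 0.01367366 m
G = eta*(pi*D/lambda)^2 = 0.64*(pi*2.7/0.01367366)^2
G = 246285.0129 (linear)
G = 10*log10(246285.0129) = 53.9144 dBi

53.9144 dBi


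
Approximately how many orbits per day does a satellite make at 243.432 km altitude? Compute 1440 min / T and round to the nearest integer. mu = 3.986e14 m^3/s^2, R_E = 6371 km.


r = 6.614432e+06 m
T = 2*pi*sqrt(r^3/mu) = 5353.6510 s = 89.2275 min
revs/day = 1440 / 89.2275 = 16.1385
Rounded: 16 revolutions per day

16 revolutions per day


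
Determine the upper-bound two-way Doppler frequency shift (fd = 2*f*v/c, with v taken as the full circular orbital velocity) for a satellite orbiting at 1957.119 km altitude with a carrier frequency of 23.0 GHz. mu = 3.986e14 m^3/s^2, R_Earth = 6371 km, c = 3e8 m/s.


r = 8.328119e+06 m
v = sqrt(mu/r) = 6918.2330 m/s (worst-case radial velocity)
f = 23.0 GHz = 2.3e+10 Hz
fd = 2*f*v/c = 2*2.3e+10*6918.2330/3.0e+08
fd = 1.0607957e+06 Hz

1.0608e+06 Hz


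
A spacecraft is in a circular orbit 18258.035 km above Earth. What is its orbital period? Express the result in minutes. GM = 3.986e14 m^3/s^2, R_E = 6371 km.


r = 24629.0350 km = 2.4629035e+07 m
T = 2*pi*sqrt(r^3/mu) = 2*pi*sqrt(1.4939711e+22 / 3.986e14)
T = 38466.4683 s = 641.1078 min

641.1078 minutes


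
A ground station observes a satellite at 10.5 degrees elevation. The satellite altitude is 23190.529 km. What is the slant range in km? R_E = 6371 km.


h = 23190.529 km, el = 10.5 deg
d = -R_E*sin(el) + sqrt((R_E*sin(el))^2 + 2*R_E*h + h^2)
d = -6371.0000*sin(0.1832596) + sqrt((6371.0000*0.1822355)^2 + 2*6371.0000*23190.529 + 23190.529^2)
d = 27729.1545 km

27729.1545 km


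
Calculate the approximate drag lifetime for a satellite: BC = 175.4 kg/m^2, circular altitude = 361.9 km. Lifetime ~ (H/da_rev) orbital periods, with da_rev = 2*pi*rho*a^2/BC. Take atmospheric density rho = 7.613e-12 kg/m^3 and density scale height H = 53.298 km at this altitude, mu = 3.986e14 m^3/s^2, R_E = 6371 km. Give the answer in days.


a = R_E + alt = 6732.9000 km = 6.7329e+06 m
da_rev = 2*pi*rho*a^2/BC = 2*pi*7.613e-12*(6.7329e+06)^2/175.4 = 12.362618 m per revolution
N = H/da_rev = 53298.0000 m / 12.362618 m = 4311.2229 revolutions
P = 2*pi*sqrt(a^3/mu) = 5498.1232 s
lifetime = N*P = 4311.2229 * 5498.1232 = 2.3703635e+07 s = 274.3476 days

274.3476 days


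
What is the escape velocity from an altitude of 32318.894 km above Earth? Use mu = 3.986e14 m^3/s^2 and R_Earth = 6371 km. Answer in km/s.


r = 6371.0 + 32318.894 = 38689.8940 km = 3.8689894e+07 m
v_esc = sqrt(2*mu/r) = sqrt(2*3.986e14 / 3.8689894e+07)
v_esc = 4539.2581 m/s = 4.5393 km/s

4.5393 km/s


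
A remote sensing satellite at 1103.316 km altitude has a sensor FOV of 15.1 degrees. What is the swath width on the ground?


FOV = 15.1 deg = 0.2635447 rad
swath = 2 * alt * tan(FOV/2) = 2 * 1103.316 * tan(0.1317724)
swath = 2 * 1103.316 * 0.1325404
swath = 292.4679 km

292.4679 km


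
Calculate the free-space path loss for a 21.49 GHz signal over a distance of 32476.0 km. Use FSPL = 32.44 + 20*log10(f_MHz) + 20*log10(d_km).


f = 21.49 GHz = 21490.0000 MHz
d = 32476.0 km
FSPL = 32.44 + 20*log10(21490.0000) + 20*log10(32476.0)
FSPL = 32.44 + 86.6447 + 90.2313
FSPL = 209.3160 dB

209.3160 dB


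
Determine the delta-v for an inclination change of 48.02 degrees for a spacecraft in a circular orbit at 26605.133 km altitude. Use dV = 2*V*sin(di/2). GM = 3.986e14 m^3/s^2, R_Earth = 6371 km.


r = 32976.1330 km = 3.2976133e+07 m
V = sqrt(mu/r) = 3476.7125 m/s
di = 48.02 deg = 0.8381071 rad
dV = 2*V*sin(di/2) = 2*3476.7125*sin(0.4190536)
dV = 2829.3214 m/s = 2.8293 km/s

2.8293 km/s


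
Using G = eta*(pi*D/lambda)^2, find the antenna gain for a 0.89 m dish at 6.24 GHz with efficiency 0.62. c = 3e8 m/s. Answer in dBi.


lambda = c/f = 3e8 / 6.24e+09 = 0.04807692 m
G = eta*(pi*D/lambda)^2 = 0.62*(pi*0.89/0.04807692)^2
G = 2096.9985 (linear)
G = 10*log10(2096.9985) = 33.2160 dBi

33.2160 dBi


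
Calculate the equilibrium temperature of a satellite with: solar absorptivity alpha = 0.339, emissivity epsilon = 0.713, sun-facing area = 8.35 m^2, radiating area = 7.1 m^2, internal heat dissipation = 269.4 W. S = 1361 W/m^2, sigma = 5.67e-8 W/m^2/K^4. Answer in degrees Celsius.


Numerator = alpha*S*A_sun + Q_int = 0.339*1361*8.35 + 269.4 = 4121.9146 W
Denominator = eps*sigma*A_rad = 0.713*5.67e-8*7.1 = 2.8703241e-07 W/K^4
T^4 = 1.436045e+10 K^4
T = 346.1721 K = 73.0221 C

73.0221 degrees Celsius


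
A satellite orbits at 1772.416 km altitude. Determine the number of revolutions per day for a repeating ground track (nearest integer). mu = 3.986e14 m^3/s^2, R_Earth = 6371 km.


r = 8.143416e+06 m
T = 2*pi*sqrt(r^3/mu) = 7313.4307 s = 121.8905 min
revs/day = 1440 / 121.8905 = 11.8139
Rounded: 12 revolutions per day

12 revolutions per day


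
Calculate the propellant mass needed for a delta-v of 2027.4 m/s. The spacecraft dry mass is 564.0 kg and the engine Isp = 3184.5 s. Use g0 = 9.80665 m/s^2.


ve = Isp * g0 = 3184.5 * 9.80665 = 31229.276925 m/s
mass ratio = exp(dv/ve) = exp(2027.4/31229.276925) = 1.06707350
m_prop = m_dry * (mr - 1) = 564.0 * (1.06707350 - 1)
m_prop = 37.8295 kg

37.8295 kg


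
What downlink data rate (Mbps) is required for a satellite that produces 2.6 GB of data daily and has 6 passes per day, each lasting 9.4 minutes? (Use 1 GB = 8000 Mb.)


total contact time = 6 * 9.4 * 60 = 3384.0000 s
data = 2.6 GB = 20800.0000 Mb
rate = 20800.0000 / 3384.0000 = 6.1466 Mbps

6.1466 Mbps


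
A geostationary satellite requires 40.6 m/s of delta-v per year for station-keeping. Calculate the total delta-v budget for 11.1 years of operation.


dV = rate * years = 40.6 * 11.1
dV = 450.6600 m/s

450.6600 m/s


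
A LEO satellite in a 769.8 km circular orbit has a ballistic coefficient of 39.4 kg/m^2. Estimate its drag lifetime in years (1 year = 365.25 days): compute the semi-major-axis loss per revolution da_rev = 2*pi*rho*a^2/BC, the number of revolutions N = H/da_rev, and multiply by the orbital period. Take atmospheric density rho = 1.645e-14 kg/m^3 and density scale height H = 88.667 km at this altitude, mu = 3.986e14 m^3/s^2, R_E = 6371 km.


a = R_E + alt = 7140.8000 km = 7.1408e+06 m
da_rev = 2*pi*rho*a^2/BC = 2*pi*1.645e-14*(7.1408e+06)^2/39.4 = 0.133765245 m per revolution
N = H/da_rev = 88667.0000 m / 0.133765245 m = 662855.2903 revolutions
P = 2*pi*sqrt(a^3/mu) = 6005.2560 s
lifetime = N*P = 662855.2903 * 6005.2560 = 3.9806157e+09 s = 46071.9410 days
years = 46071.9410 / 365.25 = 126.1381 years

126.1381 years


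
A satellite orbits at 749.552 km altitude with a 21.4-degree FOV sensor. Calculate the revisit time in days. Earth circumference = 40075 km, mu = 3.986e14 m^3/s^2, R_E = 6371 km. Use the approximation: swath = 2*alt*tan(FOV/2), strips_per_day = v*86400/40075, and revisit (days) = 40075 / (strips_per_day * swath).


swath = 2*749.552*tan(0.1867502) = 283.2586 km
v = sqrt(mu/r) = 7481.8986 m/s = 7.4819 km/s
strips/day = v*86400/40075 = 7.4819*86400/40075 = 16.1307
coverage/day = strips * swath = 16.1307 * 283.2586 = 4569.1477 km
revisit = 40075 / 4569.1477 = 8.7708 days

8.7708 days


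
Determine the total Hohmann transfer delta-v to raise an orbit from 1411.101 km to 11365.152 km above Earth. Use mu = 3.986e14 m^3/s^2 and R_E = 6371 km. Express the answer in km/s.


r1 = 7782.1010 km = 7.782101e+06 m
r2 = 17736.1520 km = 1.7736152e+07 m
dv1 = sqrt(mu/r1)*(sqrt(2*r2/(r1+r2)) - 1) = 1281.1765 m/s
dv2 = sqrt(mu/r2)*(1 - sqrt(2*r1/(r1+r2))) = 1038.3163 m/s
total dv = |dv1| + |dv2| = 1281.1765 + 1038.3163 = 2319.4929 m/s = 2.3195 km/s

2.3195 km/s


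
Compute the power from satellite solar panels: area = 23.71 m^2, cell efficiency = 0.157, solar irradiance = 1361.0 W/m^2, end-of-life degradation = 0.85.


P = area * eta * S * degradation
P = 23.71 * 0.157 * 1361.0 * 0.85
P = 4306.3394 W

4306.3394 W


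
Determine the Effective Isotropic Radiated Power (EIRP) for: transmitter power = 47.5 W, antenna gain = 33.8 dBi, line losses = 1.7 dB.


Pt = 47.5 W = 16.7669 dBW
EIRP = Pt_dBW + Gt - losses = 16.7669 + 33.8 - 1.7 = 48.8669 dBW

48.8669 dBW


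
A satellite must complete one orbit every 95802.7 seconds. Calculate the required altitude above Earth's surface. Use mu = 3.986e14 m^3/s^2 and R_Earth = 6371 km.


T = 95802.7 s
r = (mu*T^2/(4*pi^2))^(1/3) = (3.986e14 * 95802.7^2 / (4*pi^2))^(1/3)
r = 4.5252685e+07 m = 45252.6849 km
alt = r - R_E = 45252.6849 - 6371 = 38881.6849 km

38881.6849 km


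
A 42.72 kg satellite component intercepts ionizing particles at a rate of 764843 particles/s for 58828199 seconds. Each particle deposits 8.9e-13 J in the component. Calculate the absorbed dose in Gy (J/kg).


Total energy deposited = rate * time * E_per
  = 764843 * 58828199 * 8.9e-13 = 40.0450 J
Dose = E_total / mass = 40.0450 / 42.72
Dose = 0.937382 Gy

0.9374 Gy


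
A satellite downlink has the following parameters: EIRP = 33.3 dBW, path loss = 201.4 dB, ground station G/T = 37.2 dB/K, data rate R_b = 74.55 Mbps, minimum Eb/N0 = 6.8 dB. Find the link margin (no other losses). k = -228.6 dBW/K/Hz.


C/N0 = EIRP - FSPL + G/T - k = 33.3 - 201.4 + 37.2 - (-228.6)
C/N0 = 97.7000 dB-Hz
R_b = 74.55 Mbps = 7.455e+07 bps -> 10*log10(R_b) = 78.7245 dB-Hz
Eb/N0 = C/N0 - 10*log10(R_b) = 97.7000 - 78.7245 = 18.9755 dB
Margin = Eb/N0 - Eb/N0_req = 18.9755 - 6.8 = 12.1755 dB (link closes)

12.1755 dB


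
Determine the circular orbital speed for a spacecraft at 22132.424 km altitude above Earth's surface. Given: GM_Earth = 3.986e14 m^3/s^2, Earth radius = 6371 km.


r = R_E + alt = 6371.0 + 22132.424 = 28503.4240 km = 2.8503424e+07 m
v = sqrt(mu/r) = sqrt(3.986e14 / 2.8503424e+07) = 3739.5568 m/s = 3.7396 km/s

3.7396 km/s


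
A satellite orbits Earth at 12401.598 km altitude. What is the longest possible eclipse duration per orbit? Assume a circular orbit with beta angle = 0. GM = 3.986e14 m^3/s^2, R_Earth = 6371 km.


r = 18772.5980 km
T = 426.6252 min
Eclipse fraction = arcsin(R_E/r)/pi = arcsin(6371.0000/18772.5980)/pi
= arcsin(0.3393776)/pi = 0.1102165
Eclipse duration = 0.1102165 * 426.6252 = 47.0211 min

47.0211 minutes


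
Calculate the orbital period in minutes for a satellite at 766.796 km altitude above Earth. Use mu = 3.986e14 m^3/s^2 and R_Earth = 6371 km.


r = 7137.7960 km = 7.137796e+06 m
T = 2*pi*sqrt(r^3/mu) = 2*pi*sqrt(3.6365737e+20 / 3.986e14)
T = 6001.4669 s = 100.0244 min

100.0244 minutes


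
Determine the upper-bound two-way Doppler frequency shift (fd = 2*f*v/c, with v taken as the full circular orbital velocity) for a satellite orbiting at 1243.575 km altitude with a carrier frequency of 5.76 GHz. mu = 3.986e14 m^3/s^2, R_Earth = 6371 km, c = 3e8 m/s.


r = 7.614575e+06 m
v = sqrt(mu/r) = 7235.1212 m/s (worst-case radial velocity)
f = 5.76 GHz = 5.76e+09 Hz
fd = 2*f*v/c = 2*5.76e+09*7235.1212/3.0e+08
fd = 277828.6555 Hz

277828.6555 Hz


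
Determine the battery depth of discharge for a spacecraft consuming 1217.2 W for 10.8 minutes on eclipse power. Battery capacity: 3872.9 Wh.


E_used = P * t / 60 = 1217.2 * 10.8 / 60 = 219.0960 Wh
DOD = E_used / E_total * 100 = 219.0960 / 3872.9 * 100
DOD = 5.6572 %

5.6572 %


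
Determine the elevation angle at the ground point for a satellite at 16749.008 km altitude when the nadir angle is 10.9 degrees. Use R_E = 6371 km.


r = R_E + alt = 23120.0080 km
Law of sines in the satellite / Earth-center / ground-point triangle:
  sin(nadir)/R_E = sin(90 + el)/r  =>  cos(el) = (r/R_E)*sin(nadir)
cos(el) = (23120.0080 / 6371.0000) * sin(10.9 deg) = 0.6862169
el = arccos(0.6862169) = 46.6686 deg
(Earth-central angle = 90 - nadir - el = 32.4314 deg)

46.6686 degrees


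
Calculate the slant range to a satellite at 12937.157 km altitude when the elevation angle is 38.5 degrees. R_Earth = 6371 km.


h = 12937.157 km, el = 38.5 deg
d = -R_E*sin(el) + sqrt((R_E*sin(el))^2 + 2*R_E*h + h^2)
d = -6371.0000*sin(0.6719518) + sqrt((6371.0000*0.6225146)^2 + 2*6371.0000*12937.157 + 12937.157^2)
d = 14687.2368 km

14687.2368 km


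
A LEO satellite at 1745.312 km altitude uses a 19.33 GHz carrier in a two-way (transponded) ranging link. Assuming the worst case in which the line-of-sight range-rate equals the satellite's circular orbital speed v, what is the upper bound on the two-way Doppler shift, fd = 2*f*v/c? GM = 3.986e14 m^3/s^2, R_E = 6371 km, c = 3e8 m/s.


r = 8.116312e+06 m
v = sqrt(mu/r) = 7007.9223 m/s (worst-case radial velocity)
f = 19.33 GHz = 1.933e+10 Hz
fd = 2*f*v/c = 2*1.933e+10*7007.9223/3.0e+08
fd = 903087.5922 Hz

903087.5922 Hz


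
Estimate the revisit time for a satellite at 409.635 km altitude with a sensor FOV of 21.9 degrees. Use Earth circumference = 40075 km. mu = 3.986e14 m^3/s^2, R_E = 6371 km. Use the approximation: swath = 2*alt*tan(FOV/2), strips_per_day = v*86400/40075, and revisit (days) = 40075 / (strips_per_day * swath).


swath = 2*409.635*tan(0.1911136) = 158.5081 km
v = sqrt(mu/r) = 7667.1412 m/s = 7.6671 km/s
strips/day = v*86400/40075 = 7.6671*86400/40075 = 16.5300
coverage/day = strips * swath = 16.5300 * 158.5081 = 2620.1442 km
revisit = 40075 / 2620.1442 = 15.2950 days

15.2950 days


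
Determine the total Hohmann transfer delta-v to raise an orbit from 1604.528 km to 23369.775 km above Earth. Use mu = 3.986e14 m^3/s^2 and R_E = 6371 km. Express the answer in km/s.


r1 = 7975.5280 km = 7.975528e+06 m
r2 = 29740.7750 km = 2.9740775e+07 m
dv1 = sqrt(mu/r1)*(sqrt(2*r2/(r1+r2)) - 1) = 1808.5038 m/s
dv2 = sqrt(mu/r2)*(1 - sqrt(2*r1/(r1+r2))) = 1280.1405 m/s
total dv = |dv1| + |dv2| = 1808.5038 + 1280.1405 = 3088.6442 m/s = 3.0886 km/s

3.0886 km/s


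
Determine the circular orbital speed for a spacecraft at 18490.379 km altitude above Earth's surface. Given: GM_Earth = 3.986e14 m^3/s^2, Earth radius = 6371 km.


r = R_E + alt = 6371.0 + 18490.379 = 24861.3790 km = 2.4861379e+07 m
v = sqrt(mu/r) = sqrt(3.986e14 / 2.4861379e+07) = 4004.1104 m/s = 4.0041 km/s

4.0041 km/s


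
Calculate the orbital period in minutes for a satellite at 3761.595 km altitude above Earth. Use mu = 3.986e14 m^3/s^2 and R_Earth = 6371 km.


r = 10132.5950 km = 1.0132595e+07 m
T = 2*pi*sqrt(r^3/mu) = 2*pi*sqrt(1.0403083e+21 / 3.986e14)
T = 10150.6125 s = 169.1769 min

169.1769 minutes


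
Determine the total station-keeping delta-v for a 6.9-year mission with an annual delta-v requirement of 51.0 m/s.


dV = rate * years = 51.0 * 6.9
dV = 351.9000 m/s

351.9000 m/s


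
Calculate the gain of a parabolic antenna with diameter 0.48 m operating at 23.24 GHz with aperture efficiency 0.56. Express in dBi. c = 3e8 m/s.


lambda = c/f = 3e8 / 2.324e+10 = 0.01290878 m
G = eta*(pi*D/lambda)^2 = 0.56*(pi*0.48/0.01290878)^2
G = 7641.8760 (linear)
G = 10*log10(7641.8760) = 38.8320 dBi

38.8320 dBi


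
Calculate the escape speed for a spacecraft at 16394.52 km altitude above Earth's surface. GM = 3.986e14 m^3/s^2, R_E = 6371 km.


r = 6371.0 + 16394.52 = 22765.5200 km = 2.276552e+07 m
v_esc = sqrt(2*mu/r) = sqrt(2*3.986e14 / 2.276552e+07)
v_esc = 5917.5898 m/s = 5.9176 km/s

5.9176 km/s


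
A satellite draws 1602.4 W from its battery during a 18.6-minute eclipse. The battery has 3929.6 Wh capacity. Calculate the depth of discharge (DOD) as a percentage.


E_used = P * t / 60 = 1602.4 * 18.6 / 60 = 496.7440 Wh
DOD = E_used / E_total * 100 = 496.7440 / 3929.6 * 100
DOD = 12.6411 %

12.6411 %


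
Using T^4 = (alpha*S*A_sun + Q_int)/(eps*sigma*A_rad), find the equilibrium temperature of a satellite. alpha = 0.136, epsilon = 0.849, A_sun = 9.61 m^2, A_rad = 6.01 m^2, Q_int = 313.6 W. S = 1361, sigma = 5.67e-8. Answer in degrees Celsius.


Numerator = alpha*S*A_sun + Q_int = 0.136*1361*9.61 + 313.6 = 2092.3726 W
Denominator = eps*sigma*A_rad = 0.849*5.67e-8*6.01 = 2.8931118e-07 W/K^4
T^4 = 7.2322561e+09 K^4
T = 291.6208 K = 18.4708 C

18.4708 degrees Celsius


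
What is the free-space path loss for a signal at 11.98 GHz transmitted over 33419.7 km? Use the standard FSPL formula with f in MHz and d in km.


f = 11.98 GHz = 11980.0000 MHz
d = 33419.7 km
FSPL = 32.44 + 20*log10(11980.0000) + 20*log10(33419.7)
FSPL = 32.44 + 81.5691 + 90.4801
FSPL = 204.4892 dB

204.4892 dB


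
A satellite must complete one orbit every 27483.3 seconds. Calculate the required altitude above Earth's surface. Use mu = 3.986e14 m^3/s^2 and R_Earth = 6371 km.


T = 27483.3 s
r = (mu*T^2/(4*pi^2))^(1/3) = (3.986e14 * 27483.3^2 / (4*pi^2))^(1/3)
r = 1.9683626e+07 m = 19683.6260 km
alt = r - R_E = 19683.6260 - 6371 = 13312.6260 km

13312.6260 km


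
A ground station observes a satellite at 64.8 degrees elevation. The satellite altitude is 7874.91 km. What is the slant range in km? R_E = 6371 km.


h = 7874.91 km, el = 64.8 deg
d = -R_E*sin(el) + sqrt((R_E*sin(el))^2 + 2*R_E*h + h^2)
d = -6371.0000*sin(1.1310) + sqrt((6371.0000*0.9048271)^2 + 2*6371.0000*7874.91 + 7874.91^2)
d = 8220.6083 km

8220.6083 km


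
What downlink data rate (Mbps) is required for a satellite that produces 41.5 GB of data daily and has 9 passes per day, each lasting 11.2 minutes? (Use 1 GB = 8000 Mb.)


total contact time = 9 * 11.2 * 60 = 6048.0000 s
data = 41.5 GB = 332000.0000 Mb
rate = 332000.0000 / 6048.0000 = 54.8942 Mbps

54.8942 Mbps


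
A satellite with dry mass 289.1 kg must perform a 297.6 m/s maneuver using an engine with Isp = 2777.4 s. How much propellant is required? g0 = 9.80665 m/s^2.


ve = Isp * g0 = 2777.4 * 9.80665 = 27236.989710 m/s
mass ratio = exp(dv/ve) = exp(297.6/27236.989710) = 1.01098623
m_prop = m_dry * (mr - 1) = 289.1 * (1.01098623 - 1)
m_prop = 3.1761 kg

3.1761 kg


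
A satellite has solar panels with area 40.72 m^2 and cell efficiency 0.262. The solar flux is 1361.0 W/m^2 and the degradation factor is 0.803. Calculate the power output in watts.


P = area * eta * S * degradation
P = 40.72 * 0.262 * 1361.0 * 0.803
P = 11659.5753 W

11659.5753 W


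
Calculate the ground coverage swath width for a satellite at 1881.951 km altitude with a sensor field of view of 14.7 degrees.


FOV = 14.7 deg = 0.2565634 rad
swath = 2 * alt * tan(FOV/2) = 2 * 1881.951 * tan(0.1282817)
swath = 2 * 1881.951 * 0.12899
swath = 485.5059 km

485.5059 km


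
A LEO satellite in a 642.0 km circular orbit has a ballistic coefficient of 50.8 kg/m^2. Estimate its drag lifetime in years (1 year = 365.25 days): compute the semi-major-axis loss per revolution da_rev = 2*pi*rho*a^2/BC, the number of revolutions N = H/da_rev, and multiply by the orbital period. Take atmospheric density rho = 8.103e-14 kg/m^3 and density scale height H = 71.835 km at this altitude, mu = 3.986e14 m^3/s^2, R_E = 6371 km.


a = R_E + alt = 7013.0000 km = 7.013e+06 m
da_rev = 2*pi*rho*a^2/BC = 2*pi*8.103e-14*(7.013e+06)^2/50.8 = 0.49291232 m per revolution
N = H/da_rev = 71835.0000 m / 0.49291232 m = 145735.8584 revolutions
P = 2*pi*sqrt(a^3/mu) = 5844.7640 s
lifetime = N*P = 145735.8584 * 5844.7640 = 8.517917e+08 s = 9858.7002 days
years = 9858.7002 / 365.25 = 26.9917 years

26.9917 years


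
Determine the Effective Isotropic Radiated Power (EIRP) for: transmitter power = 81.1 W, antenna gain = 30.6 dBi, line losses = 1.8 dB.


Pt = 81.1 W = 19.0902 dBW
EIRP = Pt_dBW + Gt - losses = 19.0902 + 30.6 - 1.8 = 47.8902 dBW

47.8902 dBW


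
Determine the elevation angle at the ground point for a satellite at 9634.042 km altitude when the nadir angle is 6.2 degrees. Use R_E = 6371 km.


r = R_E + alt = 16005.0420 km
Law of sines in the satellite / Earth-center / ground-point triangle:
  sin(nadir)/R_E = sin(90 + el)/r  =>  cos(el) = (r/R_E)*sin(nadir)
cos(el) = (16005.0420 / 6371.0000) * sin(6.2 deg) = 0.2713129
el = arccos(0.2713129) = 74.2576 deg
(Earth-central angle = 90 - nadir - el = 9.5424 deg)

74.2576 degrees


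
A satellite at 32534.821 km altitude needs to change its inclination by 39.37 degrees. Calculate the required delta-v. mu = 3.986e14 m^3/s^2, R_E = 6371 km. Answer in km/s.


r = 38905.8210 km = 3.8905821e+07 m
V = sqrt(mu/r) = 3200.8208 m/s
di = 39.37 deg = 0.6871361 rad
dV = 2*V*sin(di/2) = 2*3200.8208*sin(0.3435681)
dV = 2156.3851 m/s = 2.1564 km/s

2.1564 km/s


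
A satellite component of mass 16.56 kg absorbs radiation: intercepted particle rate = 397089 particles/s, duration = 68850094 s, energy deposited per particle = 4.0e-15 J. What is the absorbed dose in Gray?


Total energy deposited = rate * time * E_per
  = 397089 * 68850094 * 4.0e-15 = 0.1093585 J
Dose = E_total / mass = 0.1093585 / 16.56
Dose = 0.006603772 Gy

0.0066 Gy


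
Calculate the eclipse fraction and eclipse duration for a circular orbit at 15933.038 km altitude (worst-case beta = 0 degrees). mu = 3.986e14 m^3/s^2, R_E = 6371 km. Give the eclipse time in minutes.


r = 22304.0380 km
T = 552.5037 min
Eclipse fraction = arcsin(R_E/r)/pi = arcsin(6371.0000/22304.0380)/pi
= arcsin(0.2856433)/pi = 0.09220727
Eclipse duration = 0.09220727 * 552.5037 = 50.9449 min

50.9449 minutes


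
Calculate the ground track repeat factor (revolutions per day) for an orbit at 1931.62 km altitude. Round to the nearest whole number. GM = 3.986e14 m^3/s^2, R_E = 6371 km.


r = 8.30262e+06 m
T = 2*pi*sqrt(r^3/mu) = 7528.9422 s = 125.4824 min
revs/day = 1440 / 125.4824 = 11.4757
Rounded: 11 revolutions per day

11 revolutions per day


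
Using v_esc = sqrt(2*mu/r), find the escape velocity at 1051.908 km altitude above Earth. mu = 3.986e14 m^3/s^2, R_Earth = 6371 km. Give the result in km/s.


r = 6371.0 + 1051.908 = 7422.9080 km = 7.422908e+06 m
v_esc = sqrt(2*mu/r) = sqrt(2*3.986e14 / 7.422908e+06)
v_esc = 10363.2651 m/s = 10.3633 km/s

10.3633 km/s


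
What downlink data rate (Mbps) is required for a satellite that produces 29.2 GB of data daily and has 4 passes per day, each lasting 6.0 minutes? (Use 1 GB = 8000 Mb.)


total contact time = 4 * 6.0 * 60 = 1440.0000 s
data = 29.2 GB = 233600.0000 Mb
rate = 233600.0000 / 1440.0000 = 162.2222 Mbps

162.2222 Mbps


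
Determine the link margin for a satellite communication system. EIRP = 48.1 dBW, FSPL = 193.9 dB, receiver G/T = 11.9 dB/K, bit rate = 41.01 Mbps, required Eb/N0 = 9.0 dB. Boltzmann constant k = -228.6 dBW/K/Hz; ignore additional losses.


C/N0 = EIRP - FSPL + G/T - k = 48.1 - 193.9 + 11.9 - (-228.6)
C/N0 = 94.7000 dB-Hz
R_b = 41.01 Mbps = 4.101e+07 bps -> 10*log10(R_b) = 76.1289 dB-Hz
Eb/N0 = C/N0 - 10*log10(R_b) = 94.7000 - 76.1289 = 18.5711 dB
Margin = Eb/N0 - Eb/N0_req = 18.5711 - 9.0 = 9.5711 dB (link closes)

9.5711 dB


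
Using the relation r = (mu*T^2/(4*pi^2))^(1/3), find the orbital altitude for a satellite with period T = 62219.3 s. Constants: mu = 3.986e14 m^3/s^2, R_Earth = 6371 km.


T = 62219.3 s
r = (mu*T^2/(4*pi^2))^(1/3) = (3.986e14 * 62219.3^2 / (4*pi^2))^(1/3)
r = 3.3937194e+07 m = 33937.1942 km
alt = r - R_E = 33937.1942 - 6371 = 27566.1942 km

27566.1942 km


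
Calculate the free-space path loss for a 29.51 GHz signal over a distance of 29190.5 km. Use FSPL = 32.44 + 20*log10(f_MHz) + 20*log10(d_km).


f = 29.51 GHz = 29510.0000 MHz
d = 29190.5 km
FSPL = 32.44 + 20*log10(29510.0000) + 20*log10(29190.5)
FSPL = 32.44 + 89.3994 + 89.3048
FSPL = 211.1442 dB

211.1442 dB


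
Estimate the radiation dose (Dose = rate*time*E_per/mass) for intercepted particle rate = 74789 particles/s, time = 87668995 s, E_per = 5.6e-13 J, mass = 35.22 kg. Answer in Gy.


Total energy deposited = rate * time * E_per
  = 74789 * 87668995 * 5.6e-13 = 3.6717 J
Dose = E_total / mass = 3.6717 / 35.22
Dose = 0.1042515 Gy

0.1043 Gy


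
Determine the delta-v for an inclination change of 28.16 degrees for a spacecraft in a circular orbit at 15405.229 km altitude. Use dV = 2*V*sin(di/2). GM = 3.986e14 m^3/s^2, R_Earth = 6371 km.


r = 21776.2290 km = 2.1776229e+07 m
V = sqrt(mu/r) = 4278.3598 m/s
di = 28.16 deg = 0.4914847 rad
dV = 2*V*sin(di/2) = 2*4278.3598*sin(0.2457424)
dV = 2081.6484 m/s = 2.0816 km/s

2.0816 km/s


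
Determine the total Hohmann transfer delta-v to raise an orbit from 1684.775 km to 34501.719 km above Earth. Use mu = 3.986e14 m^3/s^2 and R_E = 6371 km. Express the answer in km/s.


r1 = 8055.7750 km = 8.055775e+06 m
r2 = 40872.7190 km = 4.0872719e+07 m
dv1 = sqrt(mu/r1)*(sqrt(2*r2/(r1+r2)) - 1) = 2057.9295 m/s
dv2 = sqrt(mu/r2)*(1 - sqrt(2*r1/(r1+r2))) = 1330.8488 m/s
total dv = |dv1| + |dv2| = 2057.9295 + 1330.8488 = 3388.7783 m/s = 3.3888 km/s

3.3888 km/s


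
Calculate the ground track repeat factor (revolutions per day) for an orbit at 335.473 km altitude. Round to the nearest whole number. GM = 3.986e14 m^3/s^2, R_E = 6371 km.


r = 6.706473e+06 m
T = 2*pi*sqrt(r^3/mu) = 5465.7843 s = 91.0964 min
revs/day = 1440 / 91.0964 = 15.8074
Rounded: 16 revolutions per day

16 revolutions per day


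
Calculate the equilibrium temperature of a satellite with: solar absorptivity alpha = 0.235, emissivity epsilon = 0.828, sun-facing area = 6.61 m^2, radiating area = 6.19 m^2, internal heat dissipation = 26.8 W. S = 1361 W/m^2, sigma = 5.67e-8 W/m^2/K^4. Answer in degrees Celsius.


Numerator = alpha*S*A_sun + Q_int = 0.235*1361*6.61 + 26.8 = 2140.9094 W
Denominator = eps*sigma*A_rad = 0.828*5.67e-8*6.19 = 2.9060564e-07 W/K^4
T^4 = 7.3670605e+09 K^4
T = 292.9703 K = 19.8203 C

19.8203 degrees Celsius


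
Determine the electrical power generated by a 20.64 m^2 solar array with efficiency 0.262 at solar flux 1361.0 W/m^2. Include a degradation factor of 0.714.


P = area * eta * S * degradation
P = 20.64 * 0.262 * 1361.0 * 0.714
P = 5254.9347 W

5254.9347 W


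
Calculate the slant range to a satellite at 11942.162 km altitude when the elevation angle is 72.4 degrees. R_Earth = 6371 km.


h = 11942.162 km, el = 72.4 deg
d = -R_E*sin(el) + sqrt((R_E*sin(el))^2 + 2*R_E*h + h^2)
d = -6371.0000*sin(1.2636) + sqrt((6371.0000*0.9531907)^2 + 2*6371.0000*11942.162 + 11942.162^2)
d = 12138.7815 km

12138.7815 km


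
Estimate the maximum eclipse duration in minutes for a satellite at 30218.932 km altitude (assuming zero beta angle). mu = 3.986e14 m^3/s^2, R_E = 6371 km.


r = 36589.9320 km
T = 1160.9202 min
Eclipse fraction = arcsin(R_E/r)/pi = arcsin(6371.0000/36589.9320)/pi
= arcsin(0.1741189)/pi = 0.05570772
Eclipse duration = 0.05570772 * 1160.9202 = 64.6722 min

64.6722 minutes


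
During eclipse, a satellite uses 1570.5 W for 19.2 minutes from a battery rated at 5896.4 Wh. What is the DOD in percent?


E_used = P * t / 60 = 1570.5 * 19.2 / 60 = 502.5600 Wh
DOD = E_used / E_total * 100 = 502.5600 / 5896.4 * 100
DOD = 8.5232 %

8.5232 %


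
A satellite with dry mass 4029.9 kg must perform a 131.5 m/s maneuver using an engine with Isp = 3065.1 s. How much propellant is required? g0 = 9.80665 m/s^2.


ve = Isp * g0 = 3065.1 * 9.80665 = 30058.362915 m/s
mass ratio = exp(dv/ve) = exp(131.5/30058.362915) = 1.00438441
m_prop = m_dry * (mr - 1) = 4029.9 * (1.00438441 - 1)
m_prop = 17.6687 kg

17.6687 kg


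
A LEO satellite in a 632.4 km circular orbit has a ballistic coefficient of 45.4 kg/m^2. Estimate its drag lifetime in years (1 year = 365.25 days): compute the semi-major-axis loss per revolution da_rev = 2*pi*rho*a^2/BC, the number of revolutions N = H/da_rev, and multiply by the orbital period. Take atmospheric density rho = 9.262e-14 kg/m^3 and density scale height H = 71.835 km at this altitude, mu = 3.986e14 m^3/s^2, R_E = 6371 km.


a = R_E + alt = 7003.4000 km = 7.0034e+06 m
da_rev = 2*pi*rho*a^2/BC = 2*pi*9.262e-14*(7.0034e+06)^2/45.4 = 0.628704626 m per revolution
N = H/da_rev = 71835.0000 m / 0.628704626 m = 114258.7426 revolutions
P = 2*pi*sqrt(a^3/mu) = 5832.7669 s
lifetime = N*P = 114258.7426 * 5832.7669 = 6.6644461e+08 s = 7713.4793 days
years = 7713.4793 / 365.25 = 21.1184 years

21.1184 years


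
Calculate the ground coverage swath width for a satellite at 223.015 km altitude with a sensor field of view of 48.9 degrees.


FOV = 48.9 deg = 0.853466 rad
swath = 2 * alt * tan(FOV/2) = 2 * 223.015 * tan(0.426733)
swath = 2 * 223.015 * 0.4546728
swath = 202.7977 km

202.7977 km


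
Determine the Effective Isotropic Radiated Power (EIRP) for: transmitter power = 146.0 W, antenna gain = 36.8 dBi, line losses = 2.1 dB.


Pt = 146.0 W = 21.6435 dBW
EIRP = Pt_dBW + Gt - losses = 21.6435 + 36.8 - 2.1 = 56.3435 dBW

56.3435 dBW
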